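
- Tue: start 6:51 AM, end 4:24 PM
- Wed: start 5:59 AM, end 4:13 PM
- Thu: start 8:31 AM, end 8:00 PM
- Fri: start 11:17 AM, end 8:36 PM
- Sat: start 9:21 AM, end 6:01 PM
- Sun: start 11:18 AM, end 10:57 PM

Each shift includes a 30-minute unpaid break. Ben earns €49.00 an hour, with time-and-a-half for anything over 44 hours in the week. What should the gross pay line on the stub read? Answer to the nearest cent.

Tue: 6:51 AM–4:24 PM = 9 h 33 min; less 30 min break → 9 h 3 min
Wed: 5:59 AM–4:13 PM = 10 h 14 min; less 30 min break → 9 h 44 min
Thu: 8:31 AM–8:00 PM = 11 h 29 min; less 30 min break → 10 h 59 min
Fri: 11:17 AM–8:36 PM = 9 h 19 min; less 30 min break → 8 h 49 min
Sat: 9:21 AM–6:01 PM = 8 h 40 min; less 30 min break → 8 h 10 min
Sun: 11:18 AM–10:57 PM = 11 h 39 min; less 30 min break → 11 h 9 min
Total worked: 57 h 54 min = 3474 min.
Regular 44 h 0 min = 2640 min at €49.00/h; overtime 13 h 54 min = 834 min at €73.50/h.
Pay = (2640 × €49.00 + 834 × €73.50) ÷ 60 = €3177.65.

€3177.65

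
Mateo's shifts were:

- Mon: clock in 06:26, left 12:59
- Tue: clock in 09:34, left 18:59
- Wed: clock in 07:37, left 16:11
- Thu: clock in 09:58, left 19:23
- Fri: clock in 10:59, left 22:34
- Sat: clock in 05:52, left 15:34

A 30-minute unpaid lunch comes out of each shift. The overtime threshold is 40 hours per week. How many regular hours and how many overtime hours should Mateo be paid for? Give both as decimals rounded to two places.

Mon: 06:26–12:59 = 6 h 33 min; less 30 min break → 6 h 3 min
Tue: 09:34–18:59 = 9 h 25 min; less 30 min break → 8 h 55 min
Wed: 07:37–16:11 = 8 h 34 min; less 30 min break → 8 h 4 min
Thu: 09:58–19:23 = 9 h 25 min; less 30 min break → 8 h 55 min
Fri: 10:59–22:34 = 11 h 35 min; less 30 min break → 11 h 5 min
Sat: 05:52–15:34 = 9 h 42 min; less 30 min break → 9 h 12 min
Total worked: 52 h 14 min = 52.23 h.
Threshold 40 h → overtime 12 h 14 min, regular 40 h 0 min.

Regular 40.00 hours, overtime 12.23 hours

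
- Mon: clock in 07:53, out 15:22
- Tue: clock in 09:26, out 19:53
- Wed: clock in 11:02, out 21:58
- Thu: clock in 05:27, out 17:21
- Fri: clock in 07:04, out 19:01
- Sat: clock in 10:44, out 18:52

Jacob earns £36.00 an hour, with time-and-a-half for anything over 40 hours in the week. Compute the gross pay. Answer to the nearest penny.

Mon: 07:53–15:22 = 7 h 29 min
Tue: 09:26–19:53 = 10 h 27 min
Wed: 11:02–21:58 = 10 h 56 min
Thu: 05:27–17:21 = 11 h 54 min
Fri: 07:04–19:01 = 11 h 57 min
Sat: 10:44–18:52 = 8 h 8 min
Total worked: 60 h 51 min = 3651 min.
Regular 40 h 0 min = 2400 min at £36.00/h; overtime 20 h 51 min = 1251 min at £54.00/h.
Pay = (2400 × £36.00 + 1251 × £54.00) ÷ 60 = £2565.90.

£2565.90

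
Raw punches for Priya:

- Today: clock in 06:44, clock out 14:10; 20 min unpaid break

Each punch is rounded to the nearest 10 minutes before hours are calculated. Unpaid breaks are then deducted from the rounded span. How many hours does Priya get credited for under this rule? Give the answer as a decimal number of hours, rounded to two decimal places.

Today: in 06:44→06:40, out 14:10→14:10; 7 h 30 min − 20 min = 7 h 10 min

7.17 hours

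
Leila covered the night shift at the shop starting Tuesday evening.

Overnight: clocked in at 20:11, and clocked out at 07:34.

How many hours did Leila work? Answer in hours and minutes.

11 h 23 min

Overnight: 20:11 → midnight = 3 h 49 min; midnight → 07:34 = 7 h 34 min; span 11 h 23 min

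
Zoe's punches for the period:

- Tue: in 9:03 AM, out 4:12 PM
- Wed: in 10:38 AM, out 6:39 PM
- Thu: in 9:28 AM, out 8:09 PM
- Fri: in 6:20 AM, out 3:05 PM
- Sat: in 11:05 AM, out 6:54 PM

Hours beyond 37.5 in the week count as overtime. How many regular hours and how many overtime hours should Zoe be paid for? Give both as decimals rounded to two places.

Tue: 9:03 AM–4:12 PM = 7 h 9 min
Wed: 10:38 AM–6:39 PM = 8 h 1 min
Thu: 9:28 AM–8:09 PM = 10 h 41 min
Fri: 6:20 AM–3:05 PM = 8 h 45 min
Sat: 11:05 AM–6:54 PM = 7 h 49 min
Total worked: 42 h 25 min = 42.42 h.
Threshold 37.5 h → overtime 4 h 55 min, regular 37 h 30 min.

Regular 37.50 hours, overtime 4.92 hours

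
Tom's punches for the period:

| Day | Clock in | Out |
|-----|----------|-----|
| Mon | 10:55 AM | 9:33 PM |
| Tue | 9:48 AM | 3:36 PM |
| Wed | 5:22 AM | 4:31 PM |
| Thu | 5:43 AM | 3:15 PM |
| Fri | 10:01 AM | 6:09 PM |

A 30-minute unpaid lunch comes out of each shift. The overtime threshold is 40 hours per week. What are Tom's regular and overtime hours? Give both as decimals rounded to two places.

Mon: 10:55 AM–9:33 PM = 10 h 38 min; less 30 min break → 10 h 8 min
Tue: 9:48 AM–3:36 PM = 5 h 48 min; less 30 min break → 5 h 18 min
Wed: 5:22 AM–4:31 PM = 11 h 9 min; less 30 min break → 10 h 39 min
Thu: 5:43 AM–3:15 PM = 9 h 32 min; less 30 min break → 9 h 2 min
Fri: 10:01 AM–6:09 PM = 8 h 8 min; less 30 min break → 7 h 38 min
Total worked: 42 h 45 min = 42.75 h.
Threshold 40 h → overtime 2 h 45 min, regular 40 h 0 min.

Regular 40.00 hours, overtime 2.75 hours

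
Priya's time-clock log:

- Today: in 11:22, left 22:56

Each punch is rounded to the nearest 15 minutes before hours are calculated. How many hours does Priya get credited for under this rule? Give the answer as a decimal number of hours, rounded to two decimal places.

Today: in 11:22→11:15, out 22:56→23:00; 11 h 45 min

11.75 hours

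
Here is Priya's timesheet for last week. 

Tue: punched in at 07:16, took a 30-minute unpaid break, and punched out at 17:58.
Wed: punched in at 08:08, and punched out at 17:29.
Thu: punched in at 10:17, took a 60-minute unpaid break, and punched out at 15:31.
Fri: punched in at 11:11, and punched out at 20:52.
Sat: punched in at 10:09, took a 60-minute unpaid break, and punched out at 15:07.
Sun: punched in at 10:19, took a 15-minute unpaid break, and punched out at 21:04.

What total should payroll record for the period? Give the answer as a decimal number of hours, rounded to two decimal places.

47.93 hours

Tue: 07:16–17:58 = 10 h 42 min; less 30 min break → 10 h 12 min
Wed: 08:08–17:29 = 9 h 21 min
Thu: 10:17–15:31 = 5 h 14 min; less 60 min break → 4 h 14 min
Fri: 11:11–20:52 = 9 h 41 min
Sat: 10:09–15:07 = 4 h 58 min; less 60 min break → 3 h 58 min
Sun: 10:19–21:04 = 10 h 45 min; less 15 min break → 10 h 30 min
Total: 10 h 12 min + 9 h 21 min + 4 h 14 min + 9 h 41 min + 3 h 58 min + 10 h 30 min = 47 h 56 min.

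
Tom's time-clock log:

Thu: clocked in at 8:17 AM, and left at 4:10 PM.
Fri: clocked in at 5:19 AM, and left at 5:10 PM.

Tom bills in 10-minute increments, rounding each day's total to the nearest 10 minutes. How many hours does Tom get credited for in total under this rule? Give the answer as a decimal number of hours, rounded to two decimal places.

19.67 hours

Thu: 8:17 AM–4:10 PM = 7 h 53 min → rounds to 7 h 50 min
Fri: 5:19 AM–5:10 PM = 11 h 51 min → rounds to 11 h 50 min
Total credited: 19 h 40 min.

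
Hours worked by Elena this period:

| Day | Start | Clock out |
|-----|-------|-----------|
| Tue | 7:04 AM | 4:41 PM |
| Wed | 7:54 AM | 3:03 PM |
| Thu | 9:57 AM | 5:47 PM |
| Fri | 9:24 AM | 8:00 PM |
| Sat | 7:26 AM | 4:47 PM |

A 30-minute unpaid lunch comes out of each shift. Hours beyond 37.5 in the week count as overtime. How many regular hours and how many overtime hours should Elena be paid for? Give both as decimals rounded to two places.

Tue: 7:04 AM–4:41 PM = 9 h 37 min; less 30 min break → 9 h 7 min
Wed: 7:54 AM–3:03 PM = 7 h 9 min; less 30 min break → 6 h 39 min
Thu: 9:57 AM–5:47 PM = 7 h 50 min; less 30 min break → 7 h 20 min
Fri: 9:24 AM–8:00 PM = 10 h 36 min; less 30 min break → 10 h 6 min
Sat: 7:26 AM–4:47 PM = 9 h 21 min; less 30 min break → 8 h 51 min
Total worked: 42 h 3 min = 42.05 h.
Threshold 37.5 h → overtime 4 h 33 min, regular 37 h 30 min.

Regular 37.50 hours, overtime 4.55 hours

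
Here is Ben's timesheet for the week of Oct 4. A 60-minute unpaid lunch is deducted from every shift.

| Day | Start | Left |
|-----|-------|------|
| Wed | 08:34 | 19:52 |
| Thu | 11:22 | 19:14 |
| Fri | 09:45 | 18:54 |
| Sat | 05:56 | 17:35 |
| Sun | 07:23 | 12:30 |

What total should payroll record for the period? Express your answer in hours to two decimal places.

40.08 hours

Wed: 08:34–19:52 = 11 h 18 min; less 60 min break → 10 h 18 min
Thu: 11:22–19:14 = 7 h 52 min; less 60 min break → 6 h 52 min
Fri: 09:45–18:54 = 9 h 9 min; less 60 min break → 8 h 9 min
Sat: 05:56–17:35 = 11 h 39 min; less 60 min break → 10 h 39 min
Sun: 07:23–12:30 = 5 h 7 min; less 60 min break → 4 h 7 min
Total: 10 h 18 min + 6 h 52 min + 8 h 9 min + 10 h 39 min + 4 h 7 min = 40 h 5 min.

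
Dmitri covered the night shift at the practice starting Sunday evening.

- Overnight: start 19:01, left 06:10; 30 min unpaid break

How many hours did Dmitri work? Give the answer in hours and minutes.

Overnight: 19:01 → midnight = 4 h 59 min; midnight → 06:10 = 6 h 10 min; span 11 h 9 min; less 30 min break → 10 h 39 min

10 h 39 min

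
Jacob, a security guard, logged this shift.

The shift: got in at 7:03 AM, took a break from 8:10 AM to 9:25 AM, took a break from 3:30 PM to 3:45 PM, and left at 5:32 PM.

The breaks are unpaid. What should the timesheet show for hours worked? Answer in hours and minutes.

8 h 59 min

The shift: 7:03 AM–5:32 PM = 10 h 29 min; less 90 min break → 8 h 59 min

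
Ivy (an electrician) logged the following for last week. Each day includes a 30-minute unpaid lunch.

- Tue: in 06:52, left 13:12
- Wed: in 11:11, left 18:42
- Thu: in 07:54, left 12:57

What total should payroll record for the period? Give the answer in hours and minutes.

Tue: 06:52–13:12 = 6 h 20 min; less 30 min break → 5 h 50 min
Wed: 11:11–18:42 = 7 h 31 min; less 30 min break → 7 h 1 min
Thu: 07:54–12:57 = 5 h 3 min; less 30 min break → 4 h 33 min
Total: 5 h 50 min + 7 h 1 min + 4 h 33 min = 17 h 24 min.

17 h 24 min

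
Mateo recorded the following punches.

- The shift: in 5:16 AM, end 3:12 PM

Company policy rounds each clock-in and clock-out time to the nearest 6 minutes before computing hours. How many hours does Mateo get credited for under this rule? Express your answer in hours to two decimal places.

The shift: in 5:16 AM→5:18 AM, out 3:12 PM→3:12 PM; 9 h 54 min

9.90 hours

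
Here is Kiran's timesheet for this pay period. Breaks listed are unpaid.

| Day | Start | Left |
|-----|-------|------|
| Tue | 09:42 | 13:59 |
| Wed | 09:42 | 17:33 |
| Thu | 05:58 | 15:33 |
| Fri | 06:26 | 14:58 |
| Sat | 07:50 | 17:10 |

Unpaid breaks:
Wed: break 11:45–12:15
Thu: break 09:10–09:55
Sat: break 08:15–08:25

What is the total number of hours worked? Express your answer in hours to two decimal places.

Tue: 09:42–13:59 = 4 h 17 min
Wed: 09:42–17:33 = 7 h 51 min; less 30 min break → 7 h 21 min
Thu: 05:58–15:33 = 9 h 35 min; less 45 min break → 8 h 50 min
Fri: 06:26–14:58 = 8 h 32 min
Sat: 07:50–17:10 = 9 h 20 min; less 10 min break → 9 h 10 min
Total: 4 h 17 min + 7 h 21 min + 8 h 50 min + 8 h 32 min + 9 h 10 min = 38 h 10 min.

38.17 hours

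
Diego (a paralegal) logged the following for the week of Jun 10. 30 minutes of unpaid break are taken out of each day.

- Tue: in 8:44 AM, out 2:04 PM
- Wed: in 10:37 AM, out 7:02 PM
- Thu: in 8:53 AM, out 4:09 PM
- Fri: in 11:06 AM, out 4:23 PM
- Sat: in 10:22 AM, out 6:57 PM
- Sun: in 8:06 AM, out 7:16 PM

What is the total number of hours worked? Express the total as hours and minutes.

Tue: 8:44 AM–2:04 PM = 5 h 20 min; less 30 min break → 4 h 50 min
Wed: 10:37 AM–7:02 PM = 8 h 25 min; less 30 min break → 7 h 55 min
Thu: 8:53 AM–4:09 PM = 7 h 16 min; less 30 min break → 6 h 46 min
Fri: 11:06 AM–4:23 PM = 5 h 17 min; less 30 min break → 4 h 47 min
Sat: 10:22 AM–6:57 PM = 8 h 35 min; less 30 min break → 8 h 5 min
Sun: 8:06 AM–7:16 PM = 11 h 10 min; less 30 min break → 10 h 40 min
Total: 4 h 50 min + 7 h 55 min + 6 h 46 min + 4 h 47 min + 8 h 5 min + 10 h 40 min = 43 h 3 min.

43 h 3 min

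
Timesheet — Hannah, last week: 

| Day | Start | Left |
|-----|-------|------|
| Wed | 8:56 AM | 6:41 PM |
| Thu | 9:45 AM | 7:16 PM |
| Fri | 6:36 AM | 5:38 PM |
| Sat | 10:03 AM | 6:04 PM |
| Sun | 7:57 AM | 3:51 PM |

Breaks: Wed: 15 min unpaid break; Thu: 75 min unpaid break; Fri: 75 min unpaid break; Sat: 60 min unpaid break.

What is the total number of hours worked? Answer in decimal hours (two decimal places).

42.47 hours

Wed: 8:56 AM–6:41 PM = 9 h 45 min; less 15 min break → 9 h 30 min
Thu: 9:45 AM–7:16 PM = 9 h 31 min; less 75 min break → 8 h 16 min
Fri: 6:36 AM–5:38 PM = 11 h 2 min; less 75 min break → 9 h 47 min
Sat: 10:03 AM–6:04 PM = 8 h 1 min; less 60 min break → 7 h 1 min
Sun: 7:57 AM–3:51 PM = 7 h 54 min
Total: 9 h 30 min + 8 h 16 min + 9 h 47 min + 7 h 1 min + 7 h 54 min = 42 h 28 min.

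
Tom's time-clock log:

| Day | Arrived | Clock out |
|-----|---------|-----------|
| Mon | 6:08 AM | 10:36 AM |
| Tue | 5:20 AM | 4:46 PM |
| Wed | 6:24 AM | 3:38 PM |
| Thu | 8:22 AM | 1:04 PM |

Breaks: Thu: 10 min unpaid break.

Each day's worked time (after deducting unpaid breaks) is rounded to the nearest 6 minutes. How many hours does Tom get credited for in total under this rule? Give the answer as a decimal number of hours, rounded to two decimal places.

29.60 hours

Mon: 6:08 AM–10:36 AM = 4 h 28 min → rounds to 4 h 30 min
Tue: 5:20 AM–4:46 PM = 11 h 26 min → rounds to 11 h 24 min
Wed: 6:24 AM–3:38 PM = 9 h 14 min → rounds to 9 h 12 min
Thu: 8:22 AM–1:04 PM = 4 h 42 min − 10 min = 4 h 32 min → rounds to 4 h 30 min
Total credited: 29 h 36 min.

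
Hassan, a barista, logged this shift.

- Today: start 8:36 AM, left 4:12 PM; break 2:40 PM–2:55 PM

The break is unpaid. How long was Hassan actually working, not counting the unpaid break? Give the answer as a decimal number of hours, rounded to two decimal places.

7.35 hours

Today: 8:36 AM–4:12 PM = 7 h 36 min; less 15 min break → 7 h 21 min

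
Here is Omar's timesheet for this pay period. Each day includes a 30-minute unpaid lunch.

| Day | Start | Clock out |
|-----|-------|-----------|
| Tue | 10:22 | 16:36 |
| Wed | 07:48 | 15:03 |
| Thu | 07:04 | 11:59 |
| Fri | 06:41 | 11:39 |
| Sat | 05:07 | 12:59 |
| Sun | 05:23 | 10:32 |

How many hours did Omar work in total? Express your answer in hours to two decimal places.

33.38 hours

Tue: 10:22–16:36 = 6 h 14 min; less 30 min break → 5 h 44 min
Wed: 07:48–15:03 = 7 h 15 min; less 30 min break → 6 h 45 min
Thu: 07:04–11:59 = 4 h 55 min; less 30 min break → 4 h 25 min
Fri: 06:41–11:39 = 4 h 58 min; less 30 min break → 4 h 28 min
Sat: 05:07–12:59 = 7 h 52 min; less 30 min break → 7 h 22 min
Sun: 05:23–10:32 = 5 h 9 min; less 30 min break → 4 h 39 min
Total: 5 h 44 min + 6 h 45 min + 4 h 25 min + 4 h 28 min + 7 h 22 min + 4 h 39 min = 33 h 23 min.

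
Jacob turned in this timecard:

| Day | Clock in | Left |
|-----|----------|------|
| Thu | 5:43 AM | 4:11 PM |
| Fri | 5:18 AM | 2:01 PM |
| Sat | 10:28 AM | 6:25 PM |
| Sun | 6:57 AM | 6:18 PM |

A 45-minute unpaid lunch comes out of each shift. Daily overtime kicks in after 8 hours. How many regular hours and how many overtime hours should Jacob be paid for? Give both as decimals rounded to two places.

Regular 31.17 hours, overtime 4.32 hours

Thu: 5:43 AM–4:11 PM = 10 h 28 min; less 45 min break → 9 h 43 min
Fri: 5:18 AM–2:01 PM = 8 h 43 min; less 45 min break → 7 h 58 min
Sat: 10:28 AM–6:25 PM = 7 h 57 min; less 45 min break → 7 h 12 min
Sun: 6:57 AM–6:18 PM = 11 h 21 min; less 45 min break → 10 h 36 min
Thu reg 8 h 0 min / OT 1 h 43 min; Fri reg 7 h 58 min / OT 0 h 0 min; Sat reg 7 h 12 min / OT 0 h 0 min; Sun reg 8 h 0 min / OT 2 h 36 min.
Totals: regular 31 h 10 min, overtime 4 h 19 min.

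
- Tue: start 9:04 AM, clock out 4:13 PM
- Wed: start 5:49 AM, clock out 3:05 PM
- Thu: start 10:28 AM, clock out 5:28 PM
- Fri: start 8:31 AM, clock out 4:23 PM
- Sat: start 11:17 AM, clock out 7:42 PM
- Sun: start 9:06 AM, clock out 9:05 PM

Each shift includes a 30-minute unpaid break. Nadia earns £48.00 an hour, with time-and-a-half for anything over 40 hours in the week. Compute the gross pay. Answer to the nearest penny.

£2545.20

Tue: 9:04 AM–4:13 PM = 7 h 9 min; less 30 min break → 6 h 39 min
Wed: 5:49 AM–3:05 PM = 9 h 16 min; less 30 min break → 8 h 46 min
Thu: 10:28 AM–5:28 PM = 7 h 0 min; less 30 min break → 6 h 30 min
Fri: 8:31 AM–4:23 PM = 7 h 52 min; less 30 min break → 7 h 22 min
Sat: 11:17 AM–7:42 PM = 8 h 25 min; less 30 min break → 7 h 55 min
Sun: 9:06 AM–9:05 PM = 11 h 59 min; less 30 min break → 11 h 29 min
Total worked: 48 h 41 min = 2921 min.
Regular 40 h 0 min = 2400 min at £48.00/h; overtime 8 h 41 min = 521 min at £72.00/h.
Pay = (2400 × £48.00 + 521 × £72.00) ÷ 60 = £2545.20.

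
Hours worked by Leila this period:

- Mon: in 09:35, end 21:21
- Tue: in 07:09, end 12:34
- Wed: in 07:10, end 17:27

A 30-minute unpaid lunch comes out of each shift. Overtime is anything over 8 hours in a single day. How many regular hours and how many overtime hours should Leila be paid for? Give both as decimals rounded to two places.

Regular 20.92 hours, overtime 5.05 hours

Mon: 09:35–21:21 = 11 h 46 min; less 30 min break → 11 h 16 min
Tue: 07:09–12:34 = 5 h 25 min; less 30 min break → 4 h 55 min
Wed: 07:10–17:27 = 10 h 17 min; less 30 min break → 9 h 47 min
Mon reg 8 h 0 min / OT 3 h 16 min; Tue reg 4 h 55 min / OT 0 h 0 min; Wed reg 8 h 0 min / OT 1 h 47 min.
Totals: regular 20 h 55 min, overtime 5 h 3 min.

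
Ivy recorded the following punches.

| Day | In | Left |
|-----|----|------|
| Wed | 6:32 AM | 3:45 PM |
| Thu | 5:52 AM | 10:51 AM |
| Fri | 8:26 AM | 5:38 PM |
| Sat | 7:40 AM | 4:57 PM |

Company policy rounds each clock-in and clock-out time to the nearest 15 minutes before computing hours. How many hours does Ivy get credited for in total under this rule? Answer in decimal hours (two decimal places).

32.75 hours

Wed: in 6:32 AM→6:30 AM, out 3:45 PM→3:45 PM; 9 h 15 min
Thu: in 5:52 AM→5:45 AM, out 10:51 AM→10:45 AM; 5 h 0 min
Fri: in 8:26 AM→8:30 AM, out 5:38 PM→5:45 PM; 9 h 15 min
Sat: in 7:40 AM→7:45 AM, out 4:57 PM→5:00 PM; 9 h 15 min
Total credited: 32 h 45 min.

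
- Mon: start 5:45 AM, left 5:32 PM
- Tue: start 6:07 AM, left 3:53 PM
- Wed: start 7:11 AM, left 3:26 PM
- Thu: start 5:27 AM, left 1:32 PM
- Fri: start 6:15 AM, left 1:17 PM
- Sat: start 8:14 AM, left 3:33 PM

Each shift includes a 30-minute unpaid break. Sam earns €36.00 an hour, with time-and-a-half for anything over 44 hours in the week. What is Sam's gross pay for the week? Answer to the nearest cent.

Mon: 5:45 AM–5:32 PM = 11 h 47 min; less 30 min break → 11 h 17 min
Tue: 6:07 AM–3:53 PM = 9 h 46 min; less 30 min break → 9 h 16 min
Wed: 7:11 AM–3:26 PM = 8 h 15 min; less 30 min break → 7 h 45 min
Thu: 5:27 AM–1:32 PM = 8 h 5 min; less 30 min break → 7 h 35 min
Fri: 6:15 AM–1:17 PM = 7 h 2 min; less 30 min break → 6 h 32 min
Sat: 8:14 AM–3:33 PM = 7 h 19 min; less 30 min break → 6 h 49 min
Total worked: 49 h 14 min = 2954 min.
Regular 44 h 0 min = 2640 min at €36.00/h; overtime 5 h 14 min = 314 min at €54.00/h.
Pay = (2640 × €36.00 + 314 × €54.00) ÷ 60 = €1866.60.

€1866.60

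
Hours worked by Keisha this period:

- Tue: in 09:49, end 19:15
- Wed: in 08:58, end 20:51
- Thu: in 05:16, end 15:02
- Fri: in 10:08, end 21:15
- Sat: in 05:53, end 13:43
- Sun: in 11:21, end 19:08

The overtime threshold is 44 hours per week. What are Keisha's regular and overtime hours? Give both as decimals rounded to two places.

Tue: 09:49–19:15 = 9 h 26 min
Wed: 08:58–20:51 = 11 h 53 min
Thu: 05:16–15:02 = 9 h 46 min
Fri: 10:08–21:15 = 11 h 7 min
Sat: 05:53–13:43 = 7 h 50 min
Sun: 11:21–19:08 = 7 h 47 min
Total worked: 57 h 49 min = 57.82 h.
Threshold 44 h → overtime 13 h 49 min, regular 44 h 0 min.

Regular 44.00 hours, overtime 13.82 hours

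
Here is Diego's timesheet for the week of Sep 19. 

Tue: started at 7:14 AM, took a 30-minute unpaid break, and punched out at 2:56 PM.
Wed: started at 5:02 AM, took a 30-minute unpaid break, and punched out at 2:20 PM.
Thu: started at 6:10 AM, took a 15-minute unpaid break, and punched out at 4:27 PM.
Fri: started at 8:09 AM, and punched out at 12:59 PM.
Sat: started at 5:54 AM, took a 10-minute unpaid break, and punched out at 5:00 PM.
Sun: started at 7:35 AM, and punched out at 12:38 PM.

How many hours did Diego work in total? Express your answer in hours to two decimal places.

46.85 hours

Tue: 7:14 AM–2:56 PM = 7 h 42 min; less 30 min break → 7 h 12 min
Wed: 5:02 AM–2:20 PM = 9 h 18 min; less 30 min break → 8 h 48 min
Thu: 6:10 AM–4:27 PM = 10 h 17 min; less 15 min break → 10 h 2 min
Fri: 8:09 AM–12:59 PM = 4 h 50 min
Sat: 5:54 AM–5:00 PM = 11 h 6 min; less 10 min break → 10 h 56 min
Sun: 7:35 AM–12:38 PM = 5 h 3 min
Total: 7 h 12 min + 8 h 48 min + 10 h 2 min + 4 h 50 min + 10 h 56 min + 5 h 3 min = 46 h 51 min.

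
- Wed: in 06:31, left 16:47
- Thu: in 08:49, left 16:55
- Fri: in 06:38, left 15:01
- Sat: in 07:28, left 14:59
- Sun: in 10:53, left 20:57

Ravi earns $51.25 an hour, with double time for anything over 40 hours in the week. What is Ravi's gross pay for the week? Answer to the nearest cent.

$2494.17

Wed: 06:31–16:47 = 10 h 16 min
Thu: 08:49–16:55 = 8 h 6 min
Fri: 06:38–15:01 = 8 h 23 min
Sat: 07:28–14:59 = 7 h 31 min
Sun: 10:53–20:57 = 10 h 4 min
Total worked: 44 h 20 min = 2660 min.
Regular 40 h 0 min = 2400 min at $51.25/h; overtime 4 h 20 min = 260 min at $102.50/h.
Pay = (2400 × $51.25 + 260 × $102.50) ÷ 60 = $2494.17.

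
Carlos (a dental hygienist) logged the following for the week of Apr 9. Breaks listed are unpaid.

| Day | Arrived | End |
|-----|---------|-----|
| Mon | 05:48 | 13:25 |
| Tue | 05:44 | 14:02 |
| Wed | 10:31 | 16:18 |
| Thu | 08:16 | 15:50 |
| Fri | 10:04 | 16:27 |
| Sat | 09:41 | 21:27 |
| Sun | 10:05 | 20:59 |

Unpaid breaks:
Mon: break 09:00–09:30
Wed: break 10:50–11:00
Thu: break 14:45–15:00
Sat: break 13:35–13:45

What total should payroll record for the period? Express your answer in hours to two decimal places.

57.23 hours

Mon: 05:48–13:25 = 7 h 37 min; less 30 min break → 7 h 7 min
Tue: 05:44–14:02 = 8 h 18 min
Wed: 10:31–16:18 = 5 h 47 min; less 10 min break → 5 h 37 min
Thu: 08:16–15:50 = 7 h 34 min; less 15 min break → 7 h 19 min
Fri: 10:04–16:27 = 6 h 23 min
Sat: 09:41–21:27 = 11 h 46 min; less 10 min break → 11 h 36 min
Sun: 10:05–20:59 = 10 h 54 min
Total: 7 h 7 min + 8 h 18 min + 5 h 37 min + 7 h 19 min + 6 h 23 min + 11 h 36 min + 10 h 54 min = 57 h 14 min.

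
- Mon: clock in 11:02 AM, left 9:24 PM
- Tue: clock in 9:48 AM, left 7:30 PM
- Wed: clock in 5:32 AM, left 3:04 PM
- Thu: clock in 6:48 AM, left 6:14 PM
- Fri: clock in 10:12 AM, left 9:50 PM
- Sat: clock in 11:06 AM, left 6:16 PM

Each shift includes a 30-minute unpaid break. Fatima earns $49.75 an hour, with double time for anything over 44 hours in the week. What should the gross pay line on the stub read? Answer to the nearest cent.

Mon: 11:02 AM–9:24 PM = 10 h 22 min; less 30 min break → 9 h 52 min
Tue: 9:48 AM–7:30 PM = 9 h 42 min; less 30 min break → 9 h 12 min
Wed: 5:32 AM–3:04 PM = 9 h 32 min; less 30 min break → 9 h 2 min
Thu: 6:48 AM–6:14 PM = 11 h 26 min; less 30 min break → 10 h 56 min
Fri: 10:12 AM–9:50 PM = 11 h 38 min; less 30 min break → 11 h 8 min
Sat: 11:06 AM–6:16 PM = 7 h 10 min; less 30 min break → 6 h 40 min
Total worked: 56 h 50 min = 3410 min.
Regular 44 h 0 min = 2640 min at $49.75/h; overtime 12 h 50 min = 770 min at $99.50/h.
Pay = (2640 × $49.75 + 770 × $99.50) ÷ 60 = $3465.92.

$3465.92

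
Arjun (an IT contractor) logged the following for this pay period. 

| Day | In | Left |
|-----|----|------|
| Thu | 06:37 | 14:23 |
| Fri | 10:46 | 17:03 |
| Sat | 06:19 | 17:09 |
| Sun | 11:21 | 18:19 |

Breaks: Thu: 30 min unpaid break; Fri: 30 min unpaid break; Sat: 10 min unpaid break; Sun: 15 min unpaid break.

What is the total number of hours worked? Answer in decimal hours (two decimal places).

Thu: 06:37–14:23 = 7 h 46 min; less 30 min break → 7 h 16 min
Fri: 10:46–17:03 = 6 h 17 min; less 30 min break → 5 h 47 min
Sat: 06:19–17:09 = 10 h 50 min; less 10 min break → 10 h 40 min
Sun: 11:21–18:19 = 6 h 58 min; less 15 min break → 6 h 43 min
Total: 7 h 16 min + 5 h 47 min + 10 h 40 min + 6 h 43 min = 30 h 26 min.

30.43 hours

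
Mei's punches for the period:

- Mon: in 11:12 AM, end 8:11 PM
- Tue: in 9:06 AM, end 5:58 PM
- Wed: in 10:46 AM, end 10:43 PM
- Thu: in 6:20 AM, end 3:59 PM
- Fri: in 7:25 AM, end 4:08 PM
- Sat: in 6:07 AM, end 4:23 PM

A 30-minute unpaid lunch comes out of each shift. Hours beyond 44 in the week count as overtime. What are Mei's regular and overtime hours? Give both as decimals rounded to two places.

Regular 44.00 hours, overtime 11.43 hours

Mon: 11:12 AM–8:11 PM = 8 h 59 min; less 30 min break → 8 h 29 min
Tue: 9:06 AM–5:58 PM = 8 h 52 min; less 30 min break → 8 h 22 min
Wed: 10:46 AM–10:43 PM = 11 h 57 min; less 30 min break → 11 h 27 min
Thu: 6:20 AM–3:59 PM = 9 h 39 min; less 30 min break → 9 h 9 min
Fri: 7:25 AM–4:08 PM = 8 h 43 min; less 30 min break → 8 h 13 min
Sat: 6:07 AM–4:23 PM = 10 h 16 min; less 30 min break → 9 h 46 min
Total worked: 55 h 26 min = 55.43 h.
Threshold 44 h → overtime 11 h 26 min, regular 44 h 0 min.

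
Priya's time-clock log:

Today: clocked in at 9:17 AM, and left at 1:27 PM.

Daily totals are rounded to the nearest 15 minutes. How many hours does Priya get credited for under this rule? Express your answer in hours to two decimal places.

Today: 9:17 AM–1:27 PM = 4 h 10 min → rounds to 4 h 15 min

4.25 hours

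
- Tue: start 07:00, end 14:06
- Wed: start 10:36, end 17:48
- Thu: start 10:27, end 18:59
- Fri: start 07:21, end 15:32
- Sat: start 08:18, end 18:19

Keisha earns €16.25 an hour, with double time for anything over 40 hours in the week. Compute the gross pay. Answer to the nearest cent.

Tue: 07:00–14:06 = 7 h 6 min
Wed: 10:36–17:48 = 7 h 12 min
Thu: 10:27–18:59 = 8 h 32 min
Fri: 07:21–15:32 = 8 h 11 min
Sat: 08:18–18:19 = 10 h 1 min
Total worked: 41 h 2 min = 2462 min.
Regular 40 h 0 min = 2400 min at €16.25/h; overtime 1 h 2 min = 62 min at €32.50/h.
Pay = (2400 × €16.25 + 62 × €32.50) ÷ 60 = €683.58.

€683.58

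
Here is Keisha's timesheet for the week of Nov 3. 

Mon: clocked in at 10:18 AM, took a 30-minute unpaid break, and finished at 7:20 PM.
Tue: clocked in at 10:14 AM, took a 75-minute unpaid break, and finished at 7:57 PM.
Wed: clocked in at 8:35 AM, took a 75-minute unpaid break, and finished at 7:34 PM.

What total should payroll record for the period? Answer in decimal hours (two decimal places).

26.73 hours

Mon: 10:18 AM–7:20 PM = 9 h 2 min; less 30 min break → 8 h 32 min
Tue: 10:14 AM–7:57 PM = 9 h 43 min; less 75 min break → 8 h 28 min
Wed: 8:35 AM–7:34 PM = 10 h 59 min; less 75 min break → 9 h 44 min
Total: 8 h 32 min + 8 h 28 min + 9 h 44 min = 26 h 44 min.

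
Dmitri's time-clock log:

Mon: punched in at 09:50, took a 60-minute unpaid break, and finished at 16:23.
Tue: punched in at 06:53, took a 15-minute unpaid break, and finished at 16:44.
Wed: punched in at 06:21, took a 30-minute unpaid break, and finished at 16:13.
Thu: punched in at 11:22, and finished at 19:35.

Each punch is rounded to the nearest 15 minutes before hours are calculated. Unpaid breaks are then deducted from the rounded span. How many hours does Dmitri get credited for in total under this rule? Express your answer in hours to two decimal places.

33.00 hours

Mon: in 09:50→09:45, out 16:23→16:30; 6 h 45 min − 60 min = 5 h 45 min
Tue: in 06:53→07:00, out 16:44→16:45; 9 h 45 min − 15 min = 9 h 30 min
Wed: in 06:21→06:15, out 16:13→16:15; 10 h 0 min − 30 min = 9 h 30 min
Thu: in 11:22→11:15, out 19:35→19:30; 8 h 15 min
Total credited: 33 h 0 min.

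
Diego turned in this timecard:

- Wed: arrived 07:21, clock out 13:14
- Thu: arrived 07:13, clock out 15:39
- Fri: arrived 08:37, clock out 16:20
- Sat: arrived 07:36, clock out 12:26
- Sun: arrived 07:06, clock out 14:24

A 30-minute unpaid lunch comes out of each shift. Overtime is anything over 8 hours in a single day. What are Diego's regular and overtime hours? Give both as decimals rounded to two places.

Wed: 07:21–13:14 = 5 h 53 min; less 30 min break → 5 h 23 min
Thu: 07:13–15:39 = 8 h 26 min; less 30 min break → 7 h 56 min
Fri: 08:37–16:20 = 7 h 43 min; less 30 min break → 7 h 13 min
Sat: 07:36–12:26 = 4 h 50 min; less 30 min break → 4 h 20 min
Sun: 07:06–14:24 = 7 h 18 min; less 30 min break → 6 h 48 min
Wed reg 5 h 23 min / OT 0 h 0 min; Thu reg 7 h 56 min / OT 0 h 0 min; Fri reg 7 h 13 min / OT 0 h 0 min; Sat reg 4 h 20 min / OT 0 h 0 min; Sun reg 6 h 48 min / OT 0 h 0 min.
Totals: regular 31 h 40 min, overtime 0 h 0 min.

Regular 31.67 hours, overtime 0.00 hours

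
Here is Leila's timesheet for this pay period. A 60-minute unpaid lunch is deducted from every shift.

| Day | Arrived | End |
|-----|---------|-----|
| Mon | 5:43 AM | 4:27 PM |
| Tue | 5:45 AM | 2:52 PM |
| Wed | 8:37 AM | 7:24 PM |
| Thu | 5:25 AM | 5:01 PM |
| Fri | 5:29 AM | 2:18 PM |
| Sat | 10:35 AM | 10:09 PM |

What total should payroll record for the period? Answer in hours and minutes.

56 h 37 min

Mon: 5:43 AM–4:27 PM = 10 h 44 min; less 60 min break → 9 h 44 min
Tue: 5:45 AM–2:52 PM = 9 h 7 min; less 60 min break → 8 h 7 min
Wed: 8:37 AM–7:24 PM = 10 h 47 min; less 60 min break → 9 h 47 min
Thu: 5:25 AM–5:01 PM = 11 h 36 min; less 60 min break → 10 h 36 min
Fri: 5:29 AM–2:18 PM = 8 h 49 min; less 60 min break → 7 h 49 min
Sat: 10:35 AM–10:09 PM = 11 h 34 min; less 60 min break → 10 h 34 min
Total: 9 h 44 min + 8 h 7 min + 9 h 47 min + 10 h 36 min + 7 h 49 min + 10 h 34 min = 56 h 37 min.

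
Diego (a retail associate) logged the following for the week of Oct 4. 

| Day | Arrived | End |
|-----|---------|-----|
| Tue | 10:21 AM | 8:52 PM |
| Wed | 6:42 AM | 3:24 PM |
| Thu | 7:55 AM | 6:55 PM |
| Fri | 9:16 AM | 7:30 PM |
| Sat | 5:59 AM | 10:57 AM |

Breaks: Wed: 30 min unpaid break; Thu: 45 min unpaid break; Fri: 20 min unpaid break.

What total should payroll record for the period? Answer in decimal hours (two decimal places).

43.83 hours

Tue: 10:21 AM–8:52 PM = 10 h 31 min
Wed: 6:42 AM–3:24 PM = 8 h 42 min; less 30 min break → 8 h 12 min
Thu: 7:55 AM–6:55 PM = 11 h 0 min; less 45 min break → 10 h 15 min
Fri: 9:16 AM–7:30 PM = 10 h 14 min; less 20 min break → 9 h 54 min
Sat: 5:59 AM–10:57 AM = 4 h 58 min
Total: 10 h 31 min + 8 h 12 min + 10 h 15 min + 9 h 54 min + 4 h 58 min = 43 h 50 min.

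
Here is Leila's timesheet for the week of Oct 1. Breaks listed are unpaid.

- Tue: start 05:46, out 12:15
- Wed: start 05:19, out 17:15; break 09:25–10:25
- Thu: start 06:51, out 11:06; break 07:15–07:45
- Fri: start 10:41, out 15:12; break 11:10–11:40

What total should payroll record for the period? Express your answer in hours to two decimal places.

Tue: 05:46–12:15 = 6 h 29 min
Wed: 05:19–17:15 = 11 h 56 min; less 60 min break → 10 h 56 min
Thu: 06:51–11:06 = 4 h 15 min; less 30 min break → 3 h 45 min
Fri: 10:41–15:12 = 4 h 31 min; less 30 min break → 4 h 1 min
Total: 6 h 29 min + 10 h 56 min + 3 h 45 min + 4 h 1 min = 25 h 11 min.

25.18 hours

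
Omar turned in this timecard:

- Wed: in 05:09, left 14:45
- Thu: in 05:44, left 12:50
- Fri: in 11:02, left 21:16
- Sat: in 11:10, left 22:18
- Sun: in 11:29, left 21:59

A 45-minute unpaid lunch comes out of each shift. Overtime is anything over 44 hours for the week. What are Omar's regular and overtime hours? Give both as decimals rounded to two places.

Wed: 05:09–14:45 = 9 h 36 min; less 45 min break → 8 h 51 min
Thu: 05:44–12:50 = 7 h 6 min; less 45 min break → 6 h 21 min
Fri: 11:02–21:16 = 10 h 14 min; less 45 min break → 9 h 29 min
Sat: 11:10–22:18 = 11 h 8 min; less 45 min break → 10 h 23 min
Sun: 11:29–21:59 = 10 h 30 min; less 45 min break → 9 h 45 min
Total worked: 44 h 49 min = 44.82 h.
Threshold 44 h → overtime 0 h 49 min, regular 44 h 0 min.

Regular 44.00 hours, overtime 0.82 hours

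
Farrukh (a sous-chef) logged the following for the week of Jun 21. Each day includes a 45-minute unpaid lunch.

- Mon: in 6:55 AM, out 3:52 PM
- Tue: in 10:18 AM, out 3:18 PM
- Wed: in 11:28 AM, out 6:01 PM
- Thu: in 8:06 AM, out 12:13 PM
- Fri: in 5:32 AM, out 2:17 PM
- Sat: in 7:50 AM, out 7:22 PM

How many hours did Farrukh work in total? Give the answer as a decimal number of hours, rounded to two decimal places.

40.40 hours

Mon: 6:55 AM–3:52 PM = 8 h 57 min; less 45 min break → 8 h 12 min
Tue: 10:18 AM–3:18 PM = 5 h 0 min; less 45 min break → 4 h 15 min
Wed: 11:28 AM–6:01 PM = 6 h 33 min; less 45 min break → 5 h 48 min
Thu: 8:06 AM–12:13 PM = 4 h 7 min; less 45 min break → 3 h 22 min
Fri: 5:32 AM–2:17 PM = 8 h 45 min; less 45 min break → 8 h 0 min
Sat: 7:50 AM–7:22 PM = 11 h 32 min; less 45 min break → 10 h 47 min
Total: 8 h 12 min + 4 h 15 min + 5 h 48 min + 3 h 22 min + 8 h 0 min + 10 h 47 min = 40 h 24 min.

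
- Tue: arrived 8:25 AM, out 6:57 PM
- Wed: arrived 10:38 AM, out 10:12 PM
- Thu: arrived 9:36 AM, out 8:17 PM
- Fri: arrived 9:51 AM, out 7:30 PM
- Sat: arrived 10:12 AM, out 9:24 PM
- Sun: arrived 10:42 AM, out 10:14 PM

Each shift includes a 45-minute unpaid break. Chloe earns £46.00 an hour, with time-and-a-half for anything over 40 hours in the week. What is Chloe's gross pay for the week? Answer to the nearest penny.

£3266.00

Tue: 8:25 AM–6:57 PM = 10 h 32 min; less 45 min break → 9 h 47 min
Wed: 10:38 AM–10:12 PM = 11 h 34 min; less 45 min break → 10 h 49 min
Thu: 9:36 AM–8:17 PM = 10 h 41 min; less 45 min break → 9 h 56 min
Fri: 9:51 AM–7:30 PM = 9 h 39 min; less 45 min break → 8 h 54 min
Sat: 10:12 AM–9:24 PM = 11 h 12 min; less 45 min break → 10 h 27 min
Sun: 10:42 AM–10:14 PM = 11 h 32 min; less 45 min break → 10 h 47 min
Total worked: 60 h 40 min = 3640 min.
Regular 40 h 0 min = 2400 min at £46.00/h; overtime 20 h 40 min = 1240 min at £69.00/h.
Pay = (2400 × £46.00 + 1240 × £69.00) ÷ 60 = £3266.00.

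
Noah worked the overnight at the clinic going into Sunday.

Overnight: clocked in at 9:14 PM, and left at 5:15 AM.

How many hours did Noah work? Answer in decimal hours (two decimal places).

Overnight: 9:14 PM → midnight = 2 h 46 min; midnight → 5:15 AM = 5 h 15 min; span 8 h 1 min

8.02 hours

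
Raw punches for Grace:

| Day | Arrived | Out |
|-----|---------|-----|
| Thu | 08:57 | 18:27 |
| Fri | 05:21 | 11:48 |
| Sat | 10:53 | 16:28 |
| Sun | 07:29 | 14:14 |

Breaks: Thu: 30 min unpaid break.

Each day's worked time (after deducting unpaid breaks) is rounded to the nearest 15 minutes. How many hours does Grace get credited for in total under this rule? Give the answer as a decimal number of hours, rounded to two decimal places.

27.75 hours

Thu: 08:57–18:27 = 9 h 30 min − 30 min = 9 h 0 min → rounds to 9 h 0 min
Fri: 05:21–11:48 = 6 h 27 min → rounds to 6 h 30 min
Sat: 10:53–16:28 = 5 h 35 min → rounds to 5 h 30 min
Sun: 07:29–14:14 = 6 h 45 min → rounds to 6 h 45 min
Total credited: 27 h 45 min.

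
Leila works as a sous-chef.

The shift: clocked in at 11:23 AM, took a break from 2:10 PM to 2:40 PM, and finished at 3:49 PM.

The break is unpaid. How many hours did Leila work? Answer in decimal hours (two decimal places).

3.93 hours

The shift: 11:23 AM–3:49 PM = 4 h 26 min; less 30 min break → 3 h 56 min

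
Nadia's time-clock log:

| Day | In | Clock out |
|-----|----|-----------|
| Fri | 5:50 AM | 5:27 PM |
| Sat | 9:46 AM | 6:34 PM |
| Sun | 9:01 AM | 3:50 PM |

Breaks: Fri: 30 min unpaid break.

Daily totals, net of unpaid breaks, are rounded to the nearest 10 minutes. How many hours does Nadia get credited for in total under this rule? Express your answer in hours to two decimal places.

Fri: 5:50 AM–5:27 PM = 11 h 37 min − 30 min = 11 h 7 min → rounds to 11 h 10 min
Sat: 9:46 AM–6:34 PM = 8 h 48 min → rounds to 8 h 50 min
Sun: 9:01 AM–3:50 PM = 6 h 49 min → rounds to 6 h 50 min
Total credited: 26 h 50 min.

26.83 hours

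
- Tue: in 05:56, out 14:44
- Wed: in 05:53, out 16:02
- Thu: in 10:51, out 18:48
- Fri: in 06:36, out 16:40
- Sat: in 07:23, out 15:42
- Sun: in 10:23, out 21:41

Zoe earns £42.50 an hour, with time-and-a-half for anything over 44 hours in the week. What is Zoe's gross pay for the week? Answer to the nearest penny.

Tue: 05:56–14:44 = 8 h 48 min
Wed: 05:53–16:02 = 10 h 9 min
Thu: 10:51–18:48 = 7 h 57 min
Fri: 06:36–16:40 = 10 h 4 min
Sat: 07:23–15:42 = 8 h 19 min
Sun: 10:23–21:41 = 11 h 18 min
Total worked: 56 h 35 min = 3395 min.
Regular 44 h 0 min = 2640 min at £42.50/h; overtime 12 h 35 min = 755 min at £63.75/h.
Pay = (2640 × £42.50 + 755 × £63.75) ÷ 60 = £2672.19.

£2672.19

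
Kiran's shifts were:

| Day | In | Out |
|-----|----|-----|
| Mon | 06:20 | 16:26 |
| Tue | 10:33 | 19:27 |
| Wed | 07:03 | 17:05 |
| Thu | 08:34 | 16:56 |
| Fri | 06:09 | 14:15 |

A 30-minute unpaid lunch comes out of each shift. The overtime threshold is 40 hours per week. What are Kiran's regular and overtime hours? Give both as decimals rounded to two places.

Regular 40.00 hours, overtime 3.00 hours

Mon: 06:20–16:26 = 10 h 6 min; less 30 min break → 9 h 36 min
Tue: 10:33–19:27 = 8 h 54 min; less 30 min break → 8 h 24 min
Wed: 07:03–17:05 = 10 h 2 min; less 30 min break → 9 h 32 min
Thu: 08:34–16:56 = 8 h 22 min; less 30 min break → 7 h 52 min
Fri: 06:09–14:15 = 8 h 6 min; less 30 min break → 7 h 36 min
Total worked: 43 h 0 min = 43.00 h.
Threshold 40 h → overtime 3 h 0 min, regular 40 h 0 min.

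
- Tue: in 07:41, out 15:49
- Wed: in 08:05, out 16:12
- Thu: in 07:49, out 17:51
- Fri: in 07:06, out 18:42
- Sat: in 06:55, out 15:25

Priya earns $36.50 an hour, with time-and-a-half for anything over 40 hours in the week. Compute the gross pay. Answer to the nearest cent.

$1809.49

Tue: 07:41–15:49 = 8 h 8 min
Wed: 08:05–16:12 = 8 h 7 min
Thu: 07:49–17:51 = 10 h 2 min
Fri: 07:06–18:42 = 11 h 36 min
Sat: 06:55–15:25 = 8 h 30 min
Total worked: 46 h 23 min = 2783 min.
Regular 40 h 0 min = 2400 min at $36.50/h; overtime 6 h 23 min = 383 min at $54.75/h.
Pay = (2400 × $36.50 + 383 × $54.75) ÷ 60 = $1809.49.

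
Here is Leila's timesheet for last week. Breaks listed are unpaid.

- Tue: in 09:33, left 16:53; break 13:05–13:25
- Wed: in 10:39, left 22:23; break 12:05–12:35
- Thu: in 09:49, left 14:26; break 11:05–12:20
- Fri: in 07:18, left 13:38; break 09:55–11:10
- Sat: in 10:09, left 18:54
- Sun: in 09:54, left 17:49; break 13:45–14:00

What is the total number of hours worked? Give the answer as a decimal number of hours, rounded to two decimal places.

Tue: 09:33–16:53 = 7 h 20 min; less 20 min break → 7 h 0 min
Wed: 10:39–22:23 = 11 h 44 min; less 30 min break → 11 h 14 min
Thu: 09:49–14:26 = 4 h 37 min; less 75 min break → 3 h 22 min
Fri: 07:18–13:38 = 6 h 20 min; less 75 min break → 5 h 5 min
Sat: 10:09–18:54 = 8 h 45 min
Sun: 09:54–17:49 = 7 h 55 min; less 15 min break → 7 h 40 min
Total: 7 h 0 min + 11 h 14 min + 3 h 22 min + 5 h 5 min + 8 h 45 min + 7 h 40 min = 43 h 6 min.

43.10 hours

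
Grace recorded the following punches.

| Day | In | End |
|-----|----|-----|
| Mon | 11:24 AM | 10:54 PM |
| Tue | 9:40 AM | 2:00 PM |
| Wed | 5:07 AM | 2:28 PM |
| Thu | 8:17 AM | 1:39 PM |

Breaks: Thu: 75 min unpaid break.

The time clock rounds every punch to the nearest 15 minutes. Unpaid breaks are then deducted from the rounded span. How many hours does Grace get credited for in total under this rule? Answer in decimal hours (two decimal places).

Mon: in 11:24 AM→11:30 AM, out 10:54 PM→11:00 PM; 11 h 30 min
Tue: in 9:40 AM→9:45 AM, out 2:00 PM→2:00 PM; 4 h 15 min
Wed: in 5:07 AM→5:00 AM, out 2:28 PM→2:30 PM; 9 h 30 min
Thu: in 8:17 AM→8:15 AM, out 1:39 PM→1:45 PM; 5 h 30 min − 75 min = 4 h 15 min
Total credited: 29 h 30 min.

29.50 hours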